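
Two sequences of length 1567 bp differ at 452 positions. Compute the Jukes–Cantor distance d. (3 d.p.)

0.364

p = 452/1567 ≈ 0.288449.
d = −(3/4) ln(1 − 4p/3) = −0.75 ln(1 − 0.384599) = −0.75 ln(0.615401)
  = −0.75 × (-0.485481) = 0.364111 substitutions/site.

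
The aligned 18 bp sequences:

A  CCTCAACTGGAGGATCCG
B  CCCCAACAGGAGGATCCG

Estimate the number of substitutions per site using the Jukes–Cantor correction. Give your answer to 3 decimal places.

0.120

The sequences differ at 2 of 18 sites (3, 8), so p = 2/18 ≈ 0.111111.
d = −(3/4) ln(1 − 4p/3) = −0.75 ln(1 − 0.148148) = −0.75 ln(0.851852)
  = −0.75 × (-0.160342) = 0.120257 substitutions/site.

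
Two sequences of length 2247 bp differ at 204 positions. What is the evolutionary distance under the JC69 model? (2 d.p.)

0.10

p = 204/2247 ≈ 0.090788.
d = −(3/4) ln(1 − 4p/3) = −0.75 ln(1 − 0.121051) = −0.75 ln(0.878949)
  = −0.75 × (-0.129028) = 0.096771 substitutions/site.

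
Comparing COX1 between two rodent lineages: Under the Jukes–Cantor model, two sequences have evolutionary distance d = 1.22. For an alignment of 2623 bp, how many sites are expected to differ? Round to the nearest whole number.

1581

Invert JC69: p = (3/4)(1 − e^(−4d/3)) = 0.75 × (1 − e^(-1.626667)) = 0.75 × (1 − 0.196584) = 0.602562.
Expected differing sites = pL ≈ 0.602562 × 2623 = 1580.520126 ≈ 1581.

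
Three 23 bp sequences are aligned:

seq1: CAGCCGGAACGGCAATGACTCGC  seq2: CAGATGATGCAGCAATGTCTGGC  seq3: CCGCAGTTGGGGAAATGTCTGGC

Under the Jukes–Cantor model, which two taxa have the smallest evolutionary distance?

seq1–seq2: 8/23 differ, p = 0.348, d = 0.467.
seq1–seq3: 9/23 differ, p = 0.391, d = 0.553.
seq2–seq3: 7/23 differ, p = 0.304, d = 0.390.
The smallest distance is between seq2 and seq3.

seq2 and seq3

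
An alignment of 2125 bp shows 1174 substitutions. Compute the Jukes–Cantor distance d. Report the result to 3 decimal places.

p = 1174/2125 ≈ 0.552471.
d = −(3/4) ln(1 − 4p/3) = −0.75 ln(1 − 0.736628) = −0.75 ln(0.263372)
  = −0.75 × (-1.334188) = 1.000641 substitutions/site.

1.001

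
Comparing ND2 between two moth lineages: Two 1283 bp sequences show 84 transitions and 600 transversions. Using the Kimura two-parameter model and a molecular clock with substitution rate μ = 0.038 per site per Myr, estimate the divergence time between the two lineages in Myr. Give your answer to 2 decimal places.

15.01

P = 84/1283 ≈ 0.065472 and Q = 600/1283 ≈ 0.467654.
Under the Kimura two-parameter model, d = −½ ln(1 − 2P − Q) − ¼ ln(1 − 2Q).
1 − 2P − Q = 0.401402, giving −½ ln(0.401402) = 0.456396.
1 − 2Q = 0.064692, giving −¼ ln(0.064692) = 0.684529.
d = 0.456396 + 0.684529 = 1.140925.
Under a molecular clock d = 2μt, so t = d/(2μ) = 1.140925 / (2 × 0.038) = 15.01 Myr.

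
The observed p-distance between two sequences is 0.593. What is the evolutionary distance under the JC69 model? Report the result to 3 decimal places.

1.173

d = −(3/4) ln(1 − 4p/3) = −0.75 ln(1 − 0.790667) = −0.75 ln(0.209333)
  = −0.75 × (-1.563829) = 1.172872 substitutions/site.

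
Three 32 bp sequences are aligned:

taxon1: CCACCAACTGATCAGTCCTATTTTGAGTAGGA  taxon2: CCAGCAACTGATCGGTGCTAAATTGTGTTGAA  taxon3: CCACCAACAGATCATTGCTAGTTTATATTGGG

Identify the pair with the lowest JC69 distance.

taxon1 and taxon2

taxon1–taxon2: 8/32 differ, p = 0.250, d = 0.304.
taxon1–taxon3: 9/32 differ, p = 0.281, d = 0.353.
taxon2–taxon3: 10/32 differ, p = 0.313, d = 0.404.
The smallest distance is between taxon1 and taxon2.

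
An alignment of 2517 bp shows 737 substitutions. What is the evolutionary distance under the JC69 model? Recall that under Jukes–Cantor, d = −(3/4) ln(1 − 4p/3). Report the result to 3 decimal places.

0.371

p = 737/2517 ≈ 0.292809.
d = −(3/4) ln(1 − 4p/3) = −0.75 ln(1 − 0.390412) = −0.75 ln(0.609588)
  = −0.75 × (-0.494972) = 0.371229 substitutions/site.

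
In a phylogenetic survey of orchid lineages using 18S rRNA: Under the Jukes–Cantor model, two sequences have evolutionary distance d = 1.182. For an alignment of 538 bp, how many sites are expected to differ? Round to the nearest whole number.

320

Invert JC69: p = (3/4)(1 − e^(−4d/3)) = 0.75 × (1 − e^(-1.576)) = 0.75 × (1 − 0.206801) = 0.594899.
Expected differing sites = pL ≈ 0.594899 × 538 = 320.055662 ≈ 320.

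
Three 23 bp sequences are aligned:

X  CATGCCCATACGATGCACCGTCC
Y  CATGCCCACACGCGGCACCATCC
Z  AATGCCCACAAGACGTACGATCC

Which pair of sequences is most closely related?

X–Y: 4/23 differ, p = 0.174, d = 0.198.
X–Z: 7/23 differ, p = 0.304, d = 0.390.
Y–Z: 6/23 differ, p = 0.261, d = 0.321.
The smallest distance is between X and Y.

X and Y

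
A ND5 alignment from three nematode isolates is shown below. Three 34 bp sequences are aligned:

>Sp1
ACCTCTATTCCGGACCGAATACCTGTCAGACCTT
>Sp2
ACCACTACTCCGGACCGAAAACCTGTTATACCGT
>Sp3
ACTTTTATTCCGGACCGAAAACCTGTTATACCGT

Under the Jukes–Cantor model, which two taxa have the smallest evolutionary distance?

Sp2 and Sp3

Sp1–Sp2: 6/34 differ, p = 0.176, d = 0.201.
Sp1–Sp3: 6/34 differ, p = 0.176, d = 0.201.
Sp2–Sp3: 4/34 differ, p = 0.118, d = 0.128.
The smallest distance is between Sp2 and Sp3.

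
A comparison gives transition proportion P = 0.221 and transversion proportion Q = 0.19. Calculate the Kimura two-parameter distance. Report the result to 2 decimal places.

Under the Kimura two-parameter model, d = −½ ln(1 − 2P − Q) − ¼ ln(1 − 2Q).
1 − 2P − Q = 0.368, giving −½ ln(0.368) = 0.499836.
1 − 2Q = 0.62, giving −¼ ln(0.62) = 0.119509.
d = 0.499836 + 0.119509 = 0.619345.

0.62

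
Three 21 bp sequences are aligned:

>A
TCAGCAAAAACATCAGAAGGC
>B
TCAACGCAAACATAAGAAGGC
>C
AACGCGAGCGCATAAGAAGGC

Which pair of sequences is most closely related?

A and B

A–B: 4/21 differ, p = 0.190, d = 0.220.
A–C: 8/21 differ, p = 0.381, d = 0.532.
B–C: 8/21 differ, p = 0.381, d = 0.532.
The smallest distance is between A and B.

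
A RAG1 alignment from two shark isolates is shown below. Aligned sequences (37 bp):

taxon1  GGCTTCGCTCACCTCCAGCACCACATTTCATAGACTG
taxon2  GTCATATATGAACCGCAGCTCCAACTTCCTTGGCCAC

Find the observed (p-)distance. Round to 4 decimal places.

0.4865

The sequences differ at 18 of 37 positions.
p = 18/37 = 0.486486… ≈ 0.4865 (to 4 d.p.).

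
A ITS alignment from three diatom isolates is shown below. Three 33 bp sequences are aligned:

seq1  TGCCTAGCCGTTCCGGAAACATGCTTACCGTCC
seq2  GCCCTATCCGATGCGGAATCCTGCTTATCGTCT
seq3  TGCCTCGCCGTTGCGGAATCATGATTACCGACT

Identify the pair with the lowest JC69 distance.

seq1 and seq3

seq1–seq2: 9/33 differ, p = 0.273, d = 0.339.
seq1–seq3: 6/33 differ, p = 0.182, d = 0.208.
seq2–seq3: 9/33 differ, p = 0.273, d = 0.339.
The smallest distance is between seq1 and seq3.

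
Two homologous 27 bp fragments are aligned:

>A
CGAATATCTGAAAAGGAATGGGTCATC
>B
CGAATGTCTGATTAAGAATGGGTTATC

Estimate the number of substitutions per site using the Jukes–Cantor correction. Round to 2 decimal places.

0.21

The sequences differ at 5 of 27 sites (6, 12, 13, 15, 24), so p = 5/27 ≈ 0.185185.
d = −(3/4) ln(1 − 4p/3) = −0.75 ln(1 − 0.246913) = −0.75 ln(0.753087)
  = −0.75 × (-0.283575) = 0.212681 substitutions/site.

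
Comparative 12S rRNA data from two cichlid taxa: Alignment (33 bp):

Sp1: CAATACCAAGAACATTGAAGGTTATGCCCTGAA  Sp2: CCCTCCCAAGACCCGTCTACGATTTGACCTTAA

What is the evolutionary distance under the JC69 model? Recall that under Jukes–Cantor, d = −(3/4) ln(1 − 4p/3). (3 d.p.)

The sequences differ at 13 of 33 sites, so p = 13/33 ≈ 0.393939.
d = −(3/4) ln(1 − 4p/3) = −0.75 ln(1 − 0.525252) = −0.75 ln(0.474748)
  = −0.75 × (-0.744971) = 0.558728 substitutions/site.

0.559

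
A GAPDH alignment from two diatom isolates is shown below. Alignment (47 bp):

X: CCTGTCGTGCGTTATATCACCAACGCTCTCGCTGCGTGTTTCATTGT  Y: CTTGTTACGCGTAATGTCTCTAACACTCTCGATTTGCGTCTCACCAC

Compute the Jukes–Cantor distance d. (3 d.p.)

The sequences differ at 18 of 47 sites, so p = 18/47 ≈ 0.382979.
d = −(3/4) ln(1 − 4p/3) = −0.75 ln(1 − 0.510639) = −0.75 ln(0.489361)
  = −0.75 × (-0.714655) = 0.535991 substitutions/site.

0.536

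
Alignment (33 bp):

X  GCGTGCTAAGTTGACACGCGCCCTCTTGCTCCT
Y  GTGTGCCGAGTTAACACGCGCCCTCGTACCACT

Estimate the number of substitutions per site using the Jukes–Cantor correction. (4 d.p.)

The sequences differ at 8 of 33 sites (2, 7, 8, 13, 26, 28, 30, 31), so p = 8/33 ≈ 0.242424.
d = −(3/4) ln(1 − 4p/3) = −0.75 ln(1 − 0.323232) = −0.75 ln(0.676768)
  = −0.75 × (-0.390427) = 0.292820 substitutions/site.

0.2928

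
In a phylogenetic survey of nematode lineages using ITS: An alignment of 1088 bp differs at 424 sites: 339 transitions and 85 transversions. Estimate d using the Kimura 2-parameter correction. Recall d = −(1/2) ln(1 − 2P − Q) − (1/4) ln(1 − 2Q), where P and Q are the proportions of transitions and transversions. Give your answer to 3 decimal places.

0.647

P = 339/1088 ≈ 0.311581 and Q = 85/1088 = 0.078125.
Under the Kimura two-parameter model, d = −½ ln(1 − 2P − Q) − ¼ ln(1 − 2Q).
1 − 2P − Q = 0.298713, giving −½ ln(0.298713) = 0.604136.
1 − 2Q = 0.84375, giving −¼ ln(0.84375) = 0.042475.
d = 0.604136 + 0.042475 = 0.646611.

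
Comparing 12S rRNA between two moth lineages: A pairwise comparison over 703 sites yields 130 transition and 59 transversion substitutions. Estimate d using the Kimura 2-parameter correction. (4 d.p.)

0.3483

P = 130/703 ≈ 0.184922 and Q = 59/703 ≈ 0.083926.
Under the Kimura two-parameter model, d = −½ ln(1 − 2P − Q) − ¼ ln(1 − 2Q).
1 − 2P − Q = 0.54623, giving −½ ln(0.54623) = 0.302358.
1 − 2Q = 0.832148, giving −¼ ln(0.832148) = 0.045936.
d = 0.302358 + 0.045936 = 0.348294.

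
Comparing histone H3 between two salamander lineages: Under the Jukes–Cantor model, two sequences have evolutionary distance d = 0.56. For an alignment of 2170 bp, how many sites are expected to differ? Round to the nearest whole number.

Invert JC69: p = (3/4)(1 − e^(−4d/3)) = 0.75 × (1 − e^(-0.746667)) = 0.75 × (1 − 0.473944) = 0.394542.
Expected differing sites = pL ≈ 0.394542 × 2170 = 856.15614 ≈ 856.

856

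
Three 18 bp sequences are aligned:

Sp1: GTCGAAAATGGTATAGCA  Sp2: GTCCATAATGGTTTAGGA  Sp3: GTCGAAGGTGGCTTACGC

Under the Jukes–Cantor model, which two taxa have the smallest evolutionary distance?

Sp1–Sp2: 4/18 differ, p = 0.222, d = 0.264.
Sp1–Sp3: 7/18 differ, p = 0.389, d = 0.548.
Sp2–Sp3: 7/18 differ, p = 0.389, d = 0.548.
The smallest distance is between Sp1 and Sp2.

Sp1 and Sp2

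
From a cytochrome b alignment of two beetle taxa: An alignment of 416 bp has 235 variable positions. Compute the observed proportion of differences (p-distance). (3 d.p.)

p = 235/416 = 0.564903… ≈ 0.565 (to 3 d.p.).

0.565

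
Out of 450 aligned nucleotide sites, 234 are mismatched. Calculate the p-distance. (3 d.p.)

p = 234/450 = 0.520.

0.520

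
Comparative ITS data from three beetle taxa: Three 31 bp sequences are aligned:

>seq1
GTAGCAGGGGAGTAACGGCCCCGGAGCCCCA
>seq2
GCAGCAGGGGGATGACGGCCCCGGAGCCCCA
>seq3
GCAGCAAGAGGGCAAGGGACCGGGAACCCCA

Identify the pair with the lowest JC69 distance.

seq1–seq2: 4/31 differ, p = 0.129, d = 0.142.
seq1–seq3: 9/31 differ, p = 0.290, d = 0.367.
seq2–seq3: 9/31 differ, p = 0.290, d = 0.367.
The smallest distance is between seq1 and seq2.

seq1 and seq2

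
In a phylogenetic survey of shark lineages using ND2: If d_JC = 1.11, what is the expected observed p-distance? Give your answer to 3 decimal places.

0.579

p = (3/4)(1 − e^(−4d/3)) = 0.75 × (1 − e^(-1.48)) = 0.75 × (1 − 0.227638) = 0.579272.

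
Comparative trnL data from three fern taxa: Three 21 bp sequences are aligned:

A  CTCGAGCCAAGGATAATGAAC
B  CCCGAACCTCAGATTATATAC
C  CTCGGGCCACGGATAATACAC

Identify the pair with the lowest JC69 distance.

A and C

A–B: 8/21 differ, p = 0.381, d = 0.532.
A–C: 4/21 differ, p = 0.190, d = 0.220.
B–C: 7/21 differ, p = 0.333, d = 0.441.
The smallest distance is between A and C.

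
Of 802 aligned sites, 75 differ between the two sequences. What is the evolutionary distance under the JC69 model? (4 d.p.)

p = 75/802 ≈ 0.093516.
d = −(3/4) ln(1 − 4p/3) = −0.75 ln(1 − 0.124688) = −0.75 ln(0.875312)
  = −0.75 × (-0.133175) = 0.099881 substitutions/site.

0.0999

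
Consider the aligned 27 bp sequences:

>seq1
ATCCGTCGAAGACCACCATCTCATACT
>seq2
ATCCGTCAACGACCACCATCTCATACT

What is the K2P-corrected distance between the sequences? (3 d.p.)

0.078

Of 27 sites, 1 differences are transitions and 1 are transversions, so P = 1/27 ≈ 0.037037 and Q = 1/27 ≈ 0.037037.
Under the Kimura two-parameter model, d = −½ ln(1 − 2P − Q) − ¼ ln(1 − 2Q).
1 − 2P − Q = 0.888889, giving −½ ln(0.888889) = 0.058891.
1 − 2Q = 0.925926, giving −¼ ln(0.925926) = 0.019240.
d = 0.058891 + 0.019240 = 0.078131.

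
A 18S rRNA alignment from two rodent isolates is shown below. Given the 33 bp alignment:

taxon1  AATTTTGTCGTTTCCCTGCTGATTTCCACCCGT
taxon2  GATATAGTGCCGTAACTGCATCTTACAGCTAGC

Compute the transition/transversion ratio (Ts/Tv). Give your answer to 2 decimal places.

0.38

Transitions are A↔G and C↔T; transversions are all other mismatches.
Transitions: 5. Transversions: 13.
R = 5/13 = 0.384615… ≈ 0.38 (to 2 d.p.).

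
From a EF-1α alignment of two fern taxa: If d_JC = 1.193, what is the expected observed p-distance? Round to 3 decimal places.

p = (3/4)(1 − e^(−4d/3)) = 0.75 × (1 − e^(-1.590667)) = 0.75 × (1 − 0.203790) = 0.597158.

0.597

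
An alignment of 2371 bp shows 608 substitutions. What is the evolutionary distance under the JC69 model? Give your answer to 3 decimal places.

0.314

p = 608/2371 ≈ 0.256432.
d = −(3/4) ln(1 − 4p/3) = −0.75 ln(1 − 0.341909) = −0.75 ln(0.658091)
  = −0.75 × (-0.418412) = 0.313809 substitutions/site.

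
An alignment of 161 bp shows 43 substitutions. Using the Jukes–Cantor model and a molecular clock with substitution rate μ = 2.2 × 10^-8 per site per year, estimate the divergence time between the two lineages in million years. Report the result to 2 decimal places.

p = 43/161 ≈ 0.267081.
d = −(3/4) ln(1 − 4p/3) = −0.75 ln(1 − 0.356108) = −0.75 ln(0.643892)
  = −0.75 × (-0.440224) = 0.330168 substitutions/site.
Under a molecular clock d = 2μt, so t = d/(2μ) = 0.330168 / (2 × 2.2 × 10^-8) = 7.50 million years.

7.50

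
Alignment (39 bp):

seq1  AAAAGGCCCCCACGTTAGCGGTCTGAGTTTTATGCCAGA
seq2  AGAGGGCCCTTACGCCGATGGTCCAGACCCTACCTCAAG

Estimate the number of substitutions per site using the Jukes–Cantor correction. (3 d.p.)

0.949

The sequences differ at 21 of 39 sites, so p = 21/39 ≈ 0.538462.
d = −(3/4) ln(1 − 4p/3) = −0.75 ln(1 − 0.717949) = −0.75 ln(0.282051)
  = −0.75 × (-1.265667) = 0.949250 substitutions/site.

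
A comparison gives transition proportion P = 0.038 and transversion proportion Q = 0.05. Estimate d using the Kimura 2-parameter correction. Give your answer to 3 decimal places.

0.094

Under the Kimura two-parameter model, d = −½ ln(1 − 2P − Q) − ¼ ln(1 − 2Q).
1 − 2P − Q = 0.874, giving −½ ln(0.874) = 0.067337.
1 − 2Q = 0.9, giving −¼ ln(0.9) = 0.026340.
d = 0.067337 + 0.026340 = 0.093677.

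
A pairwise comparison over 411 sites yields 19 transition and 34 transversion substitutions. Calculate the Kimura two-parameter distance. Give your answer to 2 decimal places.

0.14

P = 19/411 ≈ 0.046229 and Q = 34/411 ≈ 0.082725.
Under the Kimura two-parameter model, d = −½ ln(1 − 2P − Q) − ¼ ln(1 − 2Q).
1 − 2P − Q = 0.824817, giving −½ ln(0.824817) = 0.096297.
1 − 2Q = 0.83455, giving −¼ ln(0.83455) = 0.045216.
d = 0.096297 + 0.045216 = 0.141513.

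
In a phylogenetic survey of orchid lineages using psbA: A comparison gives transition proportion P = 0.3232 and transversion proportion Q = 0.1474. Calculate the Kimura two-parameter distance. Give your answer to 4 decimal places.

0.8768

Under the Kimura two-parameter model, d = −½ ln(1 − 2P − Q) − ¼ ln(1 − 2Q).
1 − 2P − Q = 0.2062, giving −½ ln(0.2062) = 0.789454.
1 − 2Q = 0.7052, giving −¼ ln(0.7052) = 0.087318.
d = 0.789454 + 0.087318 = 0.876772.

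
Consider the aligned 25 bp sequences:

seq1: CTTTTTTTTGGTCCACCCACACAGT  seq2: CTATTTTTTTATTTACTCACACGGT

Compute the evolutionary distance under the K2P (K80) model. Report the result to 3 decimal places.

Of 25 sites, 5 differences are transitions and 2 are transversions, so P = 5/25 = 0.2 and Q = 2/25 = 0.08.
Under the Kimura two-parameter model, d = −½ ln(1 − 2P − Q) − ¼ ln(1 − 2Q).
1 − 2P − Q = 0.52, giving −½ ln(0.52) = 0.326963.
1 − 2Q = 0.84, giving −¼ ln(0.84) = 0.043588.
d = 0.326963 + 0.043588 = 0.370551.

0.371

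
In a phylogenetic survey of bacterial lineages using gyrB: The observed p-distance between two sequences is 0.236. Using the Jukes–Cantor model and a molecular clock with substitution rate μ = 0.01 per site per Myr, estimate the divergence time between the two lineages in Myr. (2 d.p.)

14.17

d = −(3/4) ln(1 − 4p/3) = −0.75 ln(1 − 0.314667) = −0.75 ln(0.685333)
  = −0.75 × (-0.377850) = 0.283388 substitutions/site.
Under a molecular clock d = 2μt, so t = d/(2μ) = 0.283388 / (2 × 0.01) = 14.17 Myr.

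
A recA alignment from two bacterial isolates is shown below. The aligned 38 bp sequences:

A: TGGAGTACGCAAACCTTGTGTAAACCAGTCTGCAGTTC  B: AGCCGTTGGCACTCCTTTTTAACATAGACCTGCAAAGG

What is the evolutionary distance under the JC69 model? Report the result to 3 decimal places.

The sequences differ at 20 of 38 sites, so p = 20/38 ≈ 0.526316.
d = −(3/4) ln(1 − 4p/3) = −0.75 ln(1 − 0.701755) = −0.75 ln(0.298245)
  = −0.75 × (-1.209840) = 0.907380 substitutions/site.

0.907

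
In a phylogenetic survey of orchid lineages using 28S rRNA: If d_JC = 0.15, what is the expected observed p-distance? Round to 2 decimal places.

p = (3/4)(1 − e^(−4d/3)) = 0.75 × (1 − e^(-0.2)) = 0.75 × (1 − 0.818731) = 0.135952.

0.14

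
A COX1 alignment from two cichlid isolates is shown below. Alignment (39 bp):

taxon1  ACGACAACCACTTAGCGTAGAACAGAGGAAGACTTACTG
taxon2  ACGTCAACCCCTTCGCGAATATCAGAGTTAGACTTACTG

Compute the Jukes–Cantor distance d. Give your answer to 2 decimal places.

The sequences differ at 8 of 39 sites (4, 10, 14, 18, 20, 22, 28, 29), so p = 8/39 ≈ 0.205128.
d = −(3/4) ln(1 − 4p/3) = −0.75 ln(1 − 0.273504) = −0.75 ln(0.726496)
  = −0.75 × (-0.319522) = 0.239642 substitutions/site.

0.24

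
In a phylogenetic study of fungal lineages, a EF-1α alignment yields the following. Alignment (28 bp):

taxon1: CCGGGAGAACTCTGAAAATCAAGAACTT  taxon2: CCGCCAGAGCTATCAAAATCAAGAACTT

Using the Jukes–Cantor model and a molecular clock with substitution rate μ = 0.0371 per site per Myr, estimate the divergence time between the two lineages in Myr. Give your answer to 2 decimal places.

The sequences differ at 5 of 28 sites (4, 5, 9, 12, 14), so p = 5/28 ≈ 0.178571.
d = −(3/4) ln(1 − 4p/3) = −0.75 ln(1 − 0.238095) = −0.75 ln(0.761905)
  = −0.75 × (-0.271933) = 0.203950 substitutions/site.
Under a molecular clock d = 2μt, so t = d/(2μ) = 0.203950 / (2 × 0.0371) = 2.75 Myr.

2.75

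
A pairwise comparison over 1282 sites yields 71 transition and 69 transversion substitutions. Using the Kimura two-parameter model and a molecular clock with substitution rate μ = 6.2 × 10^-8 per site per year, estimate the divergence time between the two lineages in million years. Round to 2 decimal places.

0.95

P = 71/1282 ≈ 0.055382 and Q = 69/1282 ≈ 0.053822.
Under the Kimura two-parameter model, d = −½ ln(1 − 2P − Q) − ¼ ln(1 − 2Q).
1 − 2P − Q = 0.835414, giving −½ ln(0.835414) = 0.089914.
1 − 2Q = 0.892356, giving −¼ ln(0.892356) = 0.028473.
d = 0.089914 + 0.028473 = 0.118387.
Under a molecular clock d = 2μt, so t = d/(2μ) = 0.118387 / (2 × 6.2 × 10^-8) = 0.95 million years.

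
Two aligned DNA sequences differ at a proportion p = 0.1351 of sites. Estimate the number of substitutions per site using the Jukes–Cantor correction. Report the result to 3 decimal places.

d = −(3/4) ln(1 − 4p/3) = −0.75 ln(1 − 0.180133) = −0.75 ln(0.819867)
  = −0.75 × (-0.198613) = 0.148960 substitutions/site.

0.149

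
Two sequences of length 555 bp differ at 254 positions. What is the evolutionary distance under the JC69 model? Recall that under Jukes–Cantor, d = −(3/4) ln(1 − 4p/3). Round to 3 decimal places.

p = 254/555 ≈ 0.457658.
d = −(3/4) ln(1 − 4p/3) = −0.75 ln(1 − 0.610211) = −0.75 ln(0.389789)
  = −0.75 × (-0.942150) = 0.706613 substitutions/site.

0.707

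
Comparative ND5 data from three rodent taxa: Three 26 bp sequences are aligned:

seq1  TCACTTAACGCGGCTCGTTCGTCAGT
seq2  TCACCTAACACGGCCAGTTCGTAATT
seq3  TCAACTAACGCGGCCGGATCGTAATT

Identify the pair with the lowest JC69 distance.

seq1–seq2: 6/26 differ, p = 0.231, d = 0.276.
seq1–seq3: 7/26 differ, p = 0.269, d = 0.334.
seq2–seq3: 4/26 differ, p = 0.154, d = 0.172.
The smallest distance is between seq2 and seq3.

seq2 and seq3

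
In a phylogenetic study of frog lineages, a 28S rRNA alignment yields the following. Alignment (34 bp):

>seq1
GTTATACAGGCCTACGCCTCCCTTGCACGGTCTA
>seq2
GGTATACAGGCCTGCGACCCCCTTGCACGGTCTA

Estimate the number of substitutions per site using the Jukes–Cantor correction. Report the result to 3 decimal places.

The sequences differ at 4 of 34 sites (2, 14, 17, 19), so p = 4/34 ≈ 0.117647.
d = −(3/4) ln(1 − 4p/3) = −0.75 ln(1 − 0.156863) = −0.75 ln(0.843137)
  = −0.75 × (-0.170626) = 0.127970 substitutions/site.

0.128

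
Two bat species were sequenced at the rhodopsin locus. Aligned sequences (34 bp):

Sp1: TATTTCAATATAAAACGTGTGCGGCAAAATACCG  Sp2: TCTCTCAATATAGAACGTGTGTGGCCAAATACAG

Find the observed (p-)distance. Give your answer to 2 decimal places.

0.18

The sequences differ at 6 of 34 positions (sites 2, 4, 13, 22, 26, 33).
p = 6/34 = 0.176470… ≈ 0.18 (to 2 d.p.).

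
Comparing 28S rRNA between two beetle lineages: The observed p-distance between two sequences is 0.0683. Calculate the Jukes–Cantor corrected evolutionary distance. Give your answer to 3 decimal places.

d = −(3/4) ln(1 − 4p/3) = −0.75 ln(1 − 0.091067) = −0.75 ln(0.908933)
  = −0.75 × (-0.095484) = 0.071613 substitutions/site.

0.072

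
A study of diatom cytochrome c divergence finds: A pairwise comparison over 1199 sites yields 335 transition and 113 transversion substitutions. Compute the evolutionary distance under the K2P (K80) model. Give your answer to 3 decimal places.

0.581

P = 335/1199 ≈ 0.279399 and Q = 113/1199 ≈ 0.094245.
Under the Kimura two-parameter model, d = −½ ln(1 − 2P − Q) − ¼ ln(1 − 2Q).
1 − 2P − Q = 0.346957, giving −½ ln(0.346957) = 0.529277.
1 − 2Q = 0.81151, giving −¼ ln(0.81151) = 0.052215.
d = 0.529277 + 0.052215 = 0.581492.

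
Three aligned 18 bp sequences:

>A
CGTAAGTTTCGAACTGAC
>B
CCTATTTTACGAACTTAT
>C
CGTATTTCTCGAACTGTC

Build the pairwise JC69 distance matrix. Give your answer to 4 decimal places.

A–B: 6/18 sites differ → p ≈ 0.333333, d = −0.75 ln(1 − 0.444444) = 0.440839 ≈ 0.4408.
A–C: 4/18 sites differ → p ≈ 0.222222, d = −0.75 ln(1 − 0.296296) = 0.263548 ≈ 0.2635.
B–C: 6/18 sites differ → p ≈ 0.333333, d = −0.75 ln(1 − 0.444444) = 0.440839 ≈ 0.4408.

d(A,B) = 0.4408, d(A,C) = 0.2635, d(B,C) = 0.4408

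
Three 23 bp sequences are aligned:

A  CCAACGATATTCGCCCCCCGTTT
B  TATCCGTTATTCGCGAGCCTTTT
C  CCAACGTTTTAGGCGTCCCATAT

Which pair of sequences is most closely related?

A and C

A–B: 9/23 differ, p = 0.391, d = 0.553.
A–C: 8/23 differ, p = 0.348, d = 0.467.
B–C: 11/23 differ, p = 0.478, d = 0.761.
The smallest distance is between A and C.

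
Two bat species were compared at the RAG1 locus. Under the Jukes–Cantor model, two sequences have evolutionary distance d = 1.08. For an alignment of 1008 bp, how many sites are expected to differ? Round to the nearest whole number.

Invert JC69: p = (3/4)(1 − e^(−4d/3)) = 0.75 × (1 − e^(-1.44)) = 0.75 × (1 − 0.236928) = 0.572304.
Expected differing sites = pL ≈ 0.572304 × 1008 = 576.882432 ≈ 577.

577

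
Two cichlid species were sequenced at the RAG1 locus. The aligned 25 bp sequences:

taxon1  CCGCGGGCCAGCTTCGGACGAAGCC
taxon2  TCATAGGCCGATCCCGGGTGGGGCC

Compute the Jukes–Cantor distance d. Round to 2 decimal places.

0.89

The sequences differ at 13 of 25 sites, so p = 13/25 = 0.52.
d = −(3/4) ln(1 − 4p/3) = −0.75 ln(1 − 0.693333) = −0.75 ln(0.306667)
  = −0.75 × (-1.181993) = 0.886495 substitutions/site.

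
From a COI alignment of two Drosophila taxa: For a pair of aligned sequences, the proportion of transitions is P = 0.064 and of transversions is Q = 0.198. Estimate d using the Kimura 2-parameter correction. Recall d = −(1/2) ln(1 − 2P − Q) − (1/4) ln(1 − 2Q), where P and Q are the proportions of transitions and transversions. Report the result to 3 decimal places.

Under the Kimura two-parameter model, d = −½ ln(1 − 2P − Q) − ¼ ln(1 − 2Q).
1 − 2P − Q = 0.674, giving −½ ln(0.674) = 0.197263.
1 − 2Q = 0.604, giving −¼ ln(0.604) = 0.126045.
d = 0.197263 + 0.126045 = 0.323308.

0.323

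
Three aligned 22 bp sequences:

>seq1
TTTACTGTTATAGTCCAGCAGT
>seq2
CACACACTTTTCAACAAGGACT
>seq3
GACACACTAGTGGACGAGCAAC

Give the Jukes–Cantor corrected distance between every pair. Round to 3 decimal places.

seq1–seq2: 12/22 sites differ → p ≈ 0.545455, d = −0.75 ln(1 − 0.727273) = 0.974463 ≈ 0.974.
seq1–seq3: 12/22 sites differ → p ≈ 0.545455, d = −0.75 ln(1 − 0.727273) = 0.974463 ≈ 0.974.
seq2–seq3: 9/22 sites differ → p ≈ 0.409091, d = −0.75 ln(1 − 0.545455) = 0.591344 ≈ 0.591.

d(seq1,seq2) = 0.974, d(seq1,seq3) = 0.974, d(seq2,seq3) = 0.591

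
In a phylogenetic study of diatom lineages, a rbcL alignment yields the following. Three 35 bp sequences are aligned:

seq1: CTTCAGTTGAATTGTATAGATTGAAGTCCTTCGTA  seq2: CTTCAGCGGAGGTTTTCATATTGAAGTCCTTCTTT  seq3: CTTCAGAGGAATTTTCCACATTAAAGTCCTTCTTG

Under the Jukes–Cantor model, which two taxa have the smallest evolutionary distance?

seq1–seq2: 10/35 differ, p = 0.286, d = 0.360.
seq1–seq3: 9/35 differ, p = 0.257, d = 0.315.
seq2–seq3: 7/35 differ, p = 0.200, d = 0.233.
The smallest distance is between seq2 and seq3.

seq2 and seq3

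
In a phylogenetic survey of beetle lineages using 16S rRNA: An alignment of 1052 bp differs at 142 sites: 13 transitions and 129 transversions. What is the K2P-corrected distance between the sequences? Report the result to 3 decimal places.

0.150

P = 13/1052 ≈ 0.012357 and Q = 129/1052 ≈ 0.122624.
Under the Kimura two-parameter model, d = −½ ln(1 − 2P − Q) − ¼ ln(1 − 2Q).
1 − 2P − Q = 0.852662, giving −½ ln(0.852662) = 0.079696.
1 − 2Q = 0.754752, giving −¼ ln(0.754752) = 0.070342.
d = 0.079696 + 0.070342 = 0.150038.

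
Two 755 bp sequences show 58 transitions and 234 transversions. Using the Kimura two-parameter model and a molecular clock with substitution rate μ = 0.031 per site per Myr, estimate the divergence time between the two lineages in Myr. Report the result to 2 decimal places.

8.92

P = 58/755 ≈ 0.076821 and Q = 234/755 ≈ 0.309934.
Under the Kimura two-parameter model, d = −½ ln(1 − 2P − Q) − ¼ ln(1 − 2Q).
1 − 2P − Q = 0.536424, giving −½ ln(0.536424) = 0.311415.
1 − 2Q = 0.380132, giving −¼ ln(0.380132) = 0.241809.
d = 0.311415 + 0.241809 = 0.553224.
Under a molecular clock d = 2μt, so t = d/(2μ) = 0.553224 / (2 × 0.031) = 8.92 Myr.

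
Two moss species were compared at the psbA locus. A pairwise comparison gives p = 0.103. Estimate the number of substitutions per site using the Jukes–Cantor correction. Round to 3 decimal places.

d = −(3/4) ln(1 − 4p/3) = −0.75 ln(1 − 0.137333) = −0.75 ln(0.862667)
  = −0.75 × (-0.147727) = 0.110795 substitutions/site.

0.111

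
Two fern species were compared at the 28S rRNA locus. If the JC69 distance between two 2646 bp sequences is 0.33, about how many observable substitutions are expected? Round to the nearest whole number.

706

Invert JC69: p = (3/4)(1 − e^(−4d/3)) = 0.75 × (1 − e^(-0.44)) = 0.75 × (1 − 0.644036) = 0.266973.
Expected differing sites = pL ≈ 0.266973 × 2646 = 706.410558 ≈ 706.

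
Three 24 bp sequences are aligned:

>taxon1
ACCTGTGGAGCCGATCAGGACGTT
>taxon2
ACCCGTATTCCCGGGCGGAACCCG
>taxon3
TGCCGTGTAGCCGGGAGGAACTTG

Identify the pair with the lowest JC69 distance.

taxon1–taxon2: 12/24 differ, p = 0.500, d = 0.824.
taxon1–taxon3: 11/24 differ, p = 0.458, d = 0.708.
taxon2–taxon3: 8/24 differ, p = 0.333, d = 0.441.
The smallest distance is between taxon2 and taxon3.

taxon2 and taxon3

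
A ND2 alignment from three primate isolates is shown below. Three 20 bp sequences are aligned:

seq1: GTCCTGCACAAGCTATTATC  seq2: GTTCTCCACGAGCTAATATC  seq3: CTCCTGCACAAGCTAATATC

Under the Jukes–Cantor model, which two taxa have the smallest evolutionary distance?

seq1–seq2: 4/20 differ, p = 0.200, d = 0.233.
seq1–seq3: 2/20 differ, p = 0.100, d = 0.107.
seq2–seq3: 4/20 differ, p = 0.200, d = 0.233.
The smallest distance is between seq1 and seq3.

seq1 and seq3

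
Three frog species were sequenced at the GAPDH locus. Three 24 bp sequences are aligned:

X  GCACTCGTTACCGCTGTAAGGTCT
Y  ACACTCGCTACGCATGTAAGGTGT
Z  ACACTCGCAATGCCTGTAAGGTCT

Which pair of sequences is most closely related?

Y and Z

X–Y: 6/24 differ, p = 0.250, d = 0.304.
X–Z: 6/24 differ, p = 0.250, d = 0.304.
Y–Z: 4/24 differ, p = 0.167, d = 0.188.
The smallest distance is between Y and Z.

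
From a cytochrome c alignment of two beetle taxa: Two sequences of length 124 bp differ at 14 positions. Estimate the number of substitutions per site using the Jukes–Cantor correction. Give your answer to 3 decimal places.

0.122

p = 14/124 ≈ 0.112903.
d = −(3/4) ln(1 − 4p/3) = −0.75 ln(1 − 0.150537) = −0.75 ln(0.849463)
  = −0.75 × (-0.163151) = 0.122363 substitutions/site.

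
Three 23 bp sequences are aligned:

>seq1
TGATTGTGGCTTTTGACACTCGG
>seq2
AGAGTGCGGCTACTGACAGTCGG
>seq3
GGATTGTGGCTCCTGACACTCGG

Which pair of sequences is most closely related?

seq1 and seq3

seq1–seq2: 6/23 differ, p = 0.261, d = 0.321.
seq1–seq3: 3/23 differ, p = 0.130, d = 0.143.
seq2–seq3: 5/23 differ, p = 0.217, d = 0.257.
The smallest distance is between seq1 and seq3.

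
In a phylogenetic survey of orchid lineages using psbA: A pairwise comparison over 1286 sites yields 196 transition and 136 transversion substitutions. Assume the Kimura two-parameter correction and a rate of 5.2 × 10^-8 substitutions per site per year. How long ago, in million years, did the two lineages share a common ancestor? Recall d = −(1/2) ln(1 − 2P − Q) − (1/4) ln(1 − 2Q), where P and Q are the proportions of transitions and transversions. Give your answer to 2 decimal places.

P = 196/1286 ≈ 0.152411 and Q = 136/1286 ≈ 0.105754.
Under the Kimura two-parameter model, d = −½ ln(1 − 2P − Q) − ¼ ln(1 − 2Q).
1 − 2P − Q = 0.589424, giving −½ ln(0.589424) = 0.264305.
1 − 2Q = 0.788492, giving −¼ ln(0.788492) = 0.059408.
d = 0.264305 + 0.059408 = 0.323713.
Under a molecular clock d = 2μt, so t = d/(2μ) = 0.323713 / (2 × 5.2 × 10^-8) = 3.11 million years.

3.11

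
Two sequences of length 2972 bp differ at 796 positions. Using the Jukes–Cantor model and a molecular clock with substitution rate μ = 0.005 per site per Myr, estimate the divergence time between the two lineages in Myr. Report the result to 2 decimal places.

p = 796/2972 ≈ 0.267833.
d = −(3/4) ln(1 − 4p/3) = −0.75 ln(1 − 0.357111) = −0.75 ln(0.642889)
  = −0.75 × (-0.441783) = 0.331337 substitutions/site.
Under a molecular clock d = 2μt, so t = d/(2μ) = 0.331337 / (2 × 0.005) = 33.13 Myr.

33.13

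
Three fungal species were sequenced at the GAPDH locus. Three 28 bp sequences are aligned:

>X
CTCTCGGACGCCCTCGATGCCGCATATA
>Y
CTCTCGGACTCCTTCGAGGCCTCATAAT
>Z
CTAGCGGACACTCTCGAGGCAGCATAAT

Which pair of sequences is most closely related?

X and Y

X–Y: 6/28 differ, p = 0.214, d = 0.252.
X–Z: 8/28 differ, p = 0.286, d = 0.360.
Y–Z: 7/28 differ, p = 0.250, d = 0.304.
The smallest distance is between X and Y.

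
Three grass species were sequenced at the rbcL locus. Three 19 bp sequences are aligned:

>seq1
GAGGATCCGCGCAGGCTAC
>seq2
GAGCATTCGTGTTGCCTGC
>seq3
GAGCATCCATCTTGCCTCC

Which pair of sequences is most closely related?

seq1–seq2: 7/19 differ, p = 0.368, d = 0.507.
seq1–seq3: 8/19 differ, p = 0.421, d = 0.618.
seq2–seq3: 4/19 differ, p = 0.211, d = 0.247.
The smallest distance is between seq2 and seq3.

seq2 and seq3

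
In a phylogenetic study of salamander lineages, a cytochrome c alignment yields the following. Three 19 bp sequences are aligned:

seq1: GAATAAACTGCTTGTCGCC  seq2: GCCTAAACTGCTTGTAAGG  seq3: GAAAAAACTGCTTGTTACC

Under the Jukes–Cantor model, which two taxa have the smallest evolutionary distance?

seq1 and seq3

seq1–seq2: 6/19 differ, p = 0.316, d = 0.410.
seq1–seq3: 3/19 differ, p = 0.158, d = 0.177.
seq2–seq3: 6/19 differ, p = 0.316, d = 0.410.
The smallest distance is between seq1 and seq3.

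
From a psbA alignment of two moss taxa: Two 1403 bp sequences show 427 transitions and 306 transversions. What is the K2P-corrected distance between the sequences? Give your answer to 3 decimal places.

1.020

P = 427/1403 ≈ 0.304348 and Q = 306/1403 ≈ 0.218104.
Under the Kimura two-parameter model, d = −½ ln(1 − 2P − Q) − ¼ ln(1 − 2Q).
1 − 2P − Q = 0.1732, giving −½ ln(0.1732) = 0.876654.
1 − 2Q = 0.563792, giving −¼ ln(0.563792) = 0.143267.
d = 0.876654 + 0.143267 = 1.019921.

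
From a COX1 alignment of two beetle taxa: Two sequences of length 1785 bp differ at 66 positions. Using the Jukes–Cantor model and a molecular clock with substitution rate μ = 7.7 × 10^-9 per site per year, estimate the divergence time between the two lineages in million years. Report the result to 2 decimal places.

2.46

p = 66/1785 ≈ 0.036975.
d = −(3/4) ln(1 − 4p/3) = −0.75 ln(1 − 0.0493) = −0.75 ln(0.9507)
  = −0.75 × (-0.050557) = 0.037918 substitutions/site.
Under a molecular clock d = 2μt, so t = d/(2μ) = 0.037918 / (2 × 7.7 × 10^-9) = 2.46 million years.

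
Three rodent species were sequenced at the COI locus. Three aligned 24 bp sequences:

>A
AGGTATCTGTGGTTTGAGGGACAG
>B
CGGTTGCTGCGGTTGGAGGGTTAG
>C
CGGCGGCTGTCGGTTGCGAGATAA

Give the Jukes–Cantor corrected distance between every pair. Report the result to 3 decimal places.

A–B: 7/24 sites differ → p ≈ 0.291667, d = −0.75 ln(1 − 0.388889) = 0.369358 ≈ 0.369.
A–C: 10/24 sites differ → p ≈ 0.416667, d = −0.75 ln(1 − 0.555556) = 0.608198 ≈ 0.608.
B–C: 10/24 sites differ → p ≈ 0.416667, d = −0.75 ln(1 − 0.555556) = 0.608198 ≈ 0.608.

d(A,B) = 0.369, d(A,C) = 0.608, d(B,C) = 0.608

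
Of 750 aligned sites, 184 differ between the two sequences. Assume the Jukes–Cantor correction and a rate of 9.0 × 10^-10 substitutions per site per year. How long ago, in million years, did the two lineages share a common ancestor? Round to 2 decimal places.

p = 184/750 ≈ 0.245333.
d = −(3/4) ln(1 − 4p/3) = −0.75 ln(1 − 0.327111) = −0.75 ln(0.672889)
  = −0.75 × (-0.396175) = 0.297131 substitutions/site.
Under a molecular clock d = 2μt, so t = d/(2μ) = 0.297131 / (2 × 9.0 × 10^-10) = 165.07 million years.

165.07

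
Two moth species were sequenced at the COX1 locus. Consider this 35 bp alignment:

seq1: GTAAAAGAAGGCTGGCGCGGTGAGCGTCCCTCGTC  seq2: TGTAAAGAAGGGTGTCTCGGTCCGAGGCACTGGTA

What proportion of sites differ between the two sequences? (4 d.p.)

0.3714

The sequences differ at 13 of 35 positions.
p = 13/35 = 0.371428… ≈ 0.3714 (to 4 d.p.).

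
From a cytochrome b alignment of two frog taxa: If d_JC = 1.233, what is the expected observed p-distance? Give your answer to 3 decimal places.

0.605

p = (3/4)(1 − e^(−4d/3)) = 0.75 × (1 − e^(-1.644)) = 0.75 × (1 − 0.193206) = 0.605096.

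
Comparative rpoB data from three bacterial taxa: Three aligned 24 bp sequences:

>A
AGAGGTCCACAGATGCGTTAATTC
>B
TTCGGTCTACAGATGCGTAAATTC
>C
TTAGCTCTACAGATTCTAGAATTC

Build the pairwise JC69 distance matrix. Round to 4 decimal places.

A–B: 5/24 sites differ → p ≈ 0.208333, d = −0.75 ln(1 − 0.277777) = 0.244066 ≈ 0.2441.
A–C: 8/24 sites differ → p ≈ 0.333333, d = −0.75 ln(1 − 0.444444) = 0.440839 ≈ 0.4408.
B–C: 6/24 sites differ → p = 0.25, d = −0.75 ln(1 − 0.333333) = 0.304098 ≈ 0.3041.

d(A,B) = 0.2441, d(A,C) = 0.4408, d(B,C) = 0.3041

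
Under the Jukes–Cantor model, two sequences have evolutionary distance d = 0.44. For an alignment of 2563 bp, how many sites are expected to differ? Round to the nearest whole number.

853

Invert JC69: p = (3/4)(1 − e^(−4d/3)) = 0.75 × (1 − e^(-0.586667)) = 0.75 × (1 − 0.556178) = 0.332867.
Expected differing sites = pL ≈ 0.332867 × 2563 = 853.138121 ≈ 853.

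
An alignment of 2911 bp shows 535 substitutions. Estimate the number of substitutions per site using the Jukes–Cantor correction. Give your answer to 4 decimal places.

p = 535/2911 ≈ 0.183786.
d = −(3/4) ln(1 − 4p/3) = −0.75 ln(1 − 0.245048) = −0.75 ln(0.754952)
  = −0.75 × (-0.281101) = 0.210826 substitutions/site.

0.2108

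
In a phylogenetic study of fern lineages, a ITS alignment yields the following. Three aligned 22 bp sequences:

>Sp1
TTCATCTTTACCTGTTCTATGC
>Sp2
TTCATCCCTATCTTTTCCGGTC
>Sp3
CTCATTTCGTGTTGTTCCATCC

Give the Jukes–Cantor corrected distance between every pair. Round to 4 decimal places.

d(Sp1,Sp2) = 0.4975, d(Sp1,Sp3) = 0.5913, d(Sp2,Sp3) = 0.8240

Sp1–Sp2: 8/22 sites differ → p ≈ 0.363636, d = −0.75 ln(1 − 0.484848) = 0.497470 ≈ 0.4975.
Sp1–Sp3: 9/22 sites differ → p ≈ 0.409091, d = −0.75 ln(1 − 0.545455) = 0.591344 ≈ 0.5913.
Sp2–Sp3: 11/22 sites differ → p = 0.5, d = −0.75 ln(1 − 0.666667) = 0.823960 ≈ 0.8240.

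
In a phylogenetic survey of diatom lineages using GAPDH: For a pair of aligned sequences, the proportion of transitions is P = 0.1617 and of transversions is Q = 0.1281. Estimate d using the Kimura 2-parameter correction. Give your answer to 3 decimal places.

Under the Kimura two-parameter model, d = −½ ln(1 − 2P − Q) − ¼ ln(1 − 2Q).
1 − 2P − Q = 0.5485, giving −½ ln(0.5485) = 0.300284.
1 − 2Q = 0.7438, giving −¼ ln(0.7438) = 0.073996.
d = 0.300284 + 0.073996 = 0.374280.

0.374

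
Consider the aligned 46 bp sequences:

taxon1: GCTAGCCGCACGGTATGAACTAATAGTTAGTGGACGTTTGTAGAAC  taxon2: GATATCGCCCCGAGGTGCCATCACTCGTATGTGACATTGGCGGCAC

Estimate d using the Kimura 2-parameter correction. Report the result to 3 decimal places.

Of 46 sites, 6 differences are transitions and 18 are transversions, so P = 6/46 ≈ 0.130435 and Q = 18/46 ≈ 0.391304.
Under the Kimura two-parameter model, d = −½ ln(1 − 2P − Q) − ¼ ln(1 − 2Q).
1 − 2P − Q = 0.347826, giving −½ ln(0.347826) = 0.528026.
1 − 2Q = 0.217392, giving −¼ ln(0.217392) = 0.381513.
d = 0.528026 + 0.381513 = 0.909539.

0.910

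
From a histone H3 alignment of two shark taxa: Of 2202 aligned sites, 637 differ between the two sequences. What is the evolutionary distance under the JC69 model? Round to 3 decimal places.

p = 637/2202 ≈ 0.289282.
d = −(3/4) ln(1 − 4p/3) = −0.75 ln(1 − 0.385709) = −0.75 ln(0.614291)
  = −0.75 × (-0.487287) = 0.365465 substitutions/site.

0.365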